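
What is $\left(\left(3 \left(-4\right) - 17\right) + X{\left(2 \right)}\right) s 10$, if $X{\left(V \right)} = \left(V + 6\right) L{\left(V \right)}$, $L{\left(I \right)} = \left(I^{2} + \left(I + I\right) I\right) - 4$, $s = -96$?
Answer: $-33600$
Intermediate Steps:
$L{\left(I \right)} = -4 + 3 I^{2}$ ($L{\left(I \right)} = \left(I^{2} + 2 I I\right) - 4 = \left(I^{2} + 2 I^{2}\right) - 4 = 3 I^{2} - 4 = -4 + 3 I^{2}$)
$X{\left(V \right)} = \left(-4 + 3 V^{2}\right) \left(6 + V\right)$ ($X{\left(V \right)} = \left(V + 6\right) \left(-4 + 3 V^{2}\right) = \left(6 + V\right) \left(-4 + 3 V^{2}\right) = \left(-4 + 3 V^{2}\right) \left(6 + V\right)$)
$\left(\left(3 \left(-4\right) - 17\right) + X{\left(2 \right)}\right) s 10 = \left(\left(3 \left(-4\right) - 17\right) + \left(-4 + 3 \cdot 2^{2}\right) \left(6 + 2\right)\right) \left(-96\right) 10 = \left(\left(-12 - 17\right) + \left(-4 + 3 \cdot 4\right) 8\right) \left(-96\right) 10 = \left(-29 + \left(-4 + 12\right) 8\right) \left(-96\right) 10 = \left(-29 + 8 \cdot 8\right) \left(-96\right) 10 = \left(-29 + 64\right) \left(-96\right) 10 = 35 \left(-96\right) 10 = \left(-3360\right) 10 = -33600$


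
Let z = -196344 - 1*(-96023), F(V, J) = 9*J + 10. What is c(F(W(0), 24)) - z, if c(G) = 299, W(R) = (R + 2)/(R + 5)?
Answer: 100620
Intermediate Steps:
W(R) = (2 + R)/(5 + R)
F(V, J) = 10 + 9*J
z = -100321 (z = -196344 + 96023 = -100321)
c(F(W(0), 24)) - z = 299 - 1*(-100321) = 299 + 100321 = 100620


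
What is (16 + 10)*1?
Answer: 26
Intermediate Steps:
(16 + 10)*1 = 26*1 = 26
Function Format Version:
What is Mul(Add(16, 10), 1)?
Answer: 26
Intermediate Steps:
Mul(Add(16, 10), 1) = Mul(26, 1) = 26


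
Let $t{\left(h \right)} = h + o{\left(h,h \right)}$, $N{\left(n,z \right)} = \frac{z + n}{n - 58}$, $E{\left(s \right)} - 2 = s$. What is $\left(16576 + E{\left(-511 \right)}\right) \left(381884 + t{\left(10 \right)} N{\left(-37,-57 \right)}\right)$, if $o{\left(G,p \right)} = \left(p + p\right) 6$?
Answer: $\frac{116618142080}{19} \approx 6.1378 \cdot 10^{9}$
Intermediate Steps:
$E{\left(s \right)} = 2 + s$
$o{\left(G,p \right)} = 12 p$ ($o{\left(G,p \right)} = 2 p 6 = 12 p$)
$N{\left(n,z \right)} = \frac{n + z}{-58 + n}$
$t{\left(h \right)} = 13 h$ ($t{\left(h \right)} = h + 12 h = 13 h$)
$\left(16576 + E{\left(-511 \right)}\right) \left(381884 + t{\left(10 \right)} N{\left(-37,-57 \right)}\right) = \left(16576 + \left(2 - 511\right)\right) \left(381884 + 13 \cdot 10 \frac{-37 - 57}{-58 - 37}\right) = \left(16576 - 509\right) \left(381884 + 130 \frac{1}{-95} \left(-94\right)\right) = 16067 \left(381884 + 130 \left(\left(- \frac{1}{95}\right) \left(-94\right)\right)\right) = 16067 \left(381884 + 130 \cdot \frac{94}{95}\right) = 16067 \left(381884 + \frac{2444}{19}\right) = 16067 \cdot \frac{7258240}{19} = \frac{116618142080}{19}$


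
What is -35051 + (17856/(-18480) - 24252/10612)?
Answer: -730705874/20845 ≈ -35054.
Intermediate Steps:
-35051 + (17856/(-18480) - 24252/10612) = -35051 + (17856*(-1/18480) - 24252*1/10612) = -35051 + (-372/385 - 6063/2653) = -35051 - 67779/20845 = -730705874/20845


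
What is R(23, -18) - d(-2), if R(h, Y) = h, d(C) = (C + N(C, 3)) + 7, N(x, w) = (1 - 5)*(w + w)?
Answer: 42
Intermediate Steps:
N(x, w) = -8*w
d(C) = -17 + C (d(C) = (C - 8*3) + 7 = (C - 24) + 7 = (-24 + C) + 7 = -17 + C)
R(23, -18) - d(-2) = 23 - (-17 - 2) = 23 - 1*(-19) = 23 + 19 = 42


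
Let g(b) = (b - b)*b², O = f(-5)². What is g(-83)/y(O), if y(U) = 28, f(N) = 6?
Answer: 0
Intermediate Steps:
O = 36 (O = 6² = 36)
g(b) = 0 (g(b) = 0*b² = 0)
g(-83)/y(O) = 0/28 = 0*(1/28) = 0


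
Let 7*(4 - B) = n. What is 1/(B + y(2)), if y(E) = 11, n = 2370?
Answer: -7/2265 ≈ -0.0030905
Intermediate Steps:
B = -2342/7 (B = 4 - ⅐*2370 = 4 - 2370/7 = -2342/7 ≈ -334.57)
1/(B + y(2)) = 1/(-2342/7 + 11) = 1/(-2265/7) = -7/2265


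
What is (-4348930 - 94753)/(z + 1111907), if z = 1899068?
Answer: -4443683/3010975 ≈ -1.4758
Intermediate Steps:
(-4348930 - 94753)/(z + 1111907) = (-4348930 - 94753)/(1899068 + 1111907) = -4443683/3010975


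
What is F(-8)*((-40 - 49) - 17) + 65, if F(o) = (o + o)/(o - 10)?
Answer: -263/9 ≈ -29.222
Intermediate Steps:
F(o) = 2*o/(-10 + o) (F(o) = (2*o)/(-10 + o) = 2*o/(-10 + o))
F(-8)*((-40 - 49) - 17) + 65 = (2*(-8)/(-10 - 8))*((-40 - 49) - 17) + 65 = (2*(-8)/(-18))*(-89 - 17) + 65 = (2*(-8)*(-1/18))*(-106) + 65 = (8/9)*(-106) + 65 = -848/9 + 65 = -263/9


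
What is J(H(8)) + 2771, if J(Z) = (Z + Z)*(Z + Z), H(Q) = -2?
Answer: 2787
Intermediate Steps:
J(Z) = 4*Z² (J(Z) = (2*Z)*(2*Z) = 4*Z²)
J(H(8)) + 2771 = 4*(-2)² + 2771 = 4*4 + 2771 = 16 + 2771 = 2787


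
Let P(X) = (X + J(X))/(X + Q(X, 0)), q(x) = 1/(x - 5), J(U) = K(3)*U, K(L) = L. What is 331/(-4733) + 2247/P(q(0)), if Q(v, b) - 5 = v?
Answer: -244607497/18932 ≈ -12920.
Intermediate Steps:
Q(v, b) = 5 + v
J(U) = 3*U
q(x) = 1/(-5 + x)
P(X) = 4*X/(5 + 2*X) (P(X) = (X + 3*X)/(X + (5 + X)) = (4*X)/(5 + 2*X) = 4*X/(5 + 2*X))
331/(-4733) + 2247/P(q(0)) = 331/(-4733) + 2247/((4/((-5 + 0)*(5 + 2/(-5 + 0))))) = 331*(-1/4733) + 2247/((4/(-5*(5 + 2/(-5))))) = -331/4733 + 2247/((4*(-⅕)/(5 + 2*(-⅕)))) = -331/4733 + 2247/((4*(-⅕)/(5 - ⅖))) = -331/4733 + 2247/((4*(-⅕)/(23/5))) = -331/4733 + 2247/((4*(-⅕)*(5/23))) = -331/4733 + 2247/(-4/23) = -331/4733 + 2247*(-23/4) = -331/4733 - 51681/4 = -244607497/18932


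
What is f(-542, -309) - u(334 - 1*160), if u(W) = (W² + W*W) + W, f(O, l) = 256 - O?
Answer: -59928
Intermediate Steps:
u(W) = W + 2*W² (u(W) = (W² + W²) + W = 2*W² + W = W + 2*W²)
f(-542, -309) - u(334 - 1*160) = (256 - 1*(-542)) - (334 - 1*160)*(1 + 2*(334 - 1*160)) = (256 + 542) - (334 - 160)*(1 + 2*(334 - 160)) = 798 - 174*(1 + 2*174) = 798 - 174*(1 + 348) = 798 - 174*349 = 798 - 1*60726 = 798 - 60726 = -59928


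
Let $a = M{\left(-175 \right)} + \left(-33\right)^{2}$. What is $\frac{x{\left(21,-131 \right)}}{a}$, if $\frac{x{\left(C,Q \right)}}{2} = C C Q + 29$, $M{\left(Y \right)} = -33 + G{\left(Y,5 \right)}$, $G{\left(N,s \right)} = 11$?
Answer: $- \frac{115484}{1067} \approx -108.23$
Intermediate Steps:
$M{\left(Y \right)} = -22$ ($M{\left(Y \right)} = -33 + 11 = -22$)
$x{\left(C,Q \right)} = 58 + 2 Q C^{2}$ ($x{\left(C,Q \right)} = 2 \left(C C Q + 29\right) = 2 \left(C^{2} Q + 29\right) = 2 \left(Q C^{2} + 29\right) = 2 \left(29 + Q C^{2}\right) = 58 + 2 Q C^{2}$)
$a = 1067$ ($a = -22 + \left(-33\right)^{2} = -22 + 1089 = 1067$)
$\frac{x{\left(21,-131 \right)}}{a} = \frac{58 + 2 \left(-131\right) 21^{2}}{1067} = \left(58 + 2 \left(-131\right) 441\right) \frac{1}{1067} = \left(58 - 115542\right) \frac{1}{1067} = \left(-115484\right) \frac{1}{1067} = - \frac{115484}{1067}$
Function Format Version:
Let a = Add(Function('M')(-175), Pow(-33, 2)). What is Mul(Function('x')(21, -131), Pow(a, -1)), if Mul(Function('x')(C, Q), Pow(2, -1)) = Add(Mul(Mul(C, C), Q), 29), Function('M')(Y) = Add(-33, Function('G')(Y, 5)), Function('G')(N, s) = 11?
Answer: Rational(-115484, 1067) ≈ -108.23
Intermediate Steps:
Function('M')(Y) = -22 (Function('M')(Y) = Add(-33, 11) = -22)
Function('x')(C, Q) = Add(58, Mul(2, Q, Pow(C, 2))) (Function('x')(C, Q) = Mul(2, Add(Mul(Mul(C, C), Q), 29)) = Mul(2, Add(Mul(Pow(C, 2), Q), 29)) = Mul(2, Add(Mul(Q, Pow(C, 2)), 29)) = Mul(2, Add(29, Mul(Q, Pow(C, 2)))) = Add(58, Mul(2, Q, Pow(C, 2))))
a = 1067 (a = Add(-22, Pow(-33, 2)) = Add(-22, 1089) = 1067)
Mul(Function('x')(21, -131), Pow(a, -1)) = Mul(Add(58, Mul(2, -131, Pow(21, 2))), Pow(1067, -1)) = Mul(Add(58, Mul(2, -131, 441)), Rational(1, 1067)) = Mul(Add(58, -115542), Rational(1, 1067)) = Mul(-115484, Rational(1, 1067)) = Rational(-115484, 1067)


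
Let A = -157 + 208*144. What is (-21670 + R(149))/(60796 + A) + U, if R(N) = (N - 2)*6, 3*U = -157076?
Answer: -4743244760/90591 ≈ -52359.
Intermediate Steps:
U = -157076/3 (U = (⅓)*(-157076) = -157076/3 ≈ -52359.)
R(N) = -12 + 6*N (R(N) = (-2 + N)*6 = -12 + 6*N)
A = 29795 (A = -157 + 29952 = 29795)
(-21670 + R(149))/(60796 + A) + U = (-21670 + (-12 + 6*149))/(60796 + 29795) - 157076/3 = (-21670 + (-12 + 894))/90591 - 157076/3 = (-21670 + 882)*(1/90591) - 157076/3 = -20788*1/90591 - 157076/3 = -20788/90591 - 157076/3 = -4743244760/90591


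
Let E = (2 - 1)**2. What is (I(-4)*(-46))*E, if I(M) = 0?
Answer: 0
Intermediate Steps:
E = 1 (E = 1**2 = 1)
(I(-4)*(-46))*E = (0*(-46))*1 = 0*1 = 0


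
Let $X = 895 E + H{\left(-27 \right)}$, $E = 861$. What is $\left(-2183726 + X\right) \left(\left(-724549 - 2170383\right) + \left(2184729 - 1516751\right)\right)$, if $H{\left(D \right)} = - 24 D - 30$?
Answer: $3145601475402$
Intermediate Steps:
$H{\left(D \right)} = -30 - 24 D$
$X = 771213$ ($X = 895 \cdot 861 - -618 = 770595 + \left(-30 + 648\right) = 770595 + 618 = 771213$)
$\left(-2183726 + X\right) \left(\left(-724549 - 2170383\right) + \left(2184729 - 1516751\right)\right) = \left(-2183726 + 771213\right) \left(\left(-724549 - 2170383\right) + \left(2184729 - 1516751\right)\right) = - 1412513 \left(\left(-724549 - 2170383\right) + 667978\right) = - 1412513 \left(-2894932 + 667978\right) = \left(-1412513\right) \left(-2226954\right) = 3145601475402$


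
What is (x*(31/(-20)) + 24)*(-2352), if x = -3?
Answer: -336924/5 ≈ -67385.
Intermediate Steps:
(x*(31/(-20)) + 24)*(-2352) = (-93/(-20) + 24)*(-2352) = (-93*(-1)/20 + 24)*(-2352) = (-3*(-31/20) + 24)*(-2352) = (93/20 + 24)*(-2352) = (573/20)*(-2352) = -336924/5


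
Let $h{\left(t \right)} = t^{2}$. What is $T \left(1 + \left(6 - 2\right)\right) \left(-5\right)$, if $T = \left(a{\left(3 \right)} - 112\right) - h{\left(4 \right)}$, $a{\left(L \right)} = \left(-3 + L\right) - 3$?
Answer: $3275$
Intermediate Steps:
$a{\left(L \right)} = -6 + L$
$T = -131$ ($T = \left(\left(-6 + 3\right) - 112\right) - 4^{2} = \left(-3 - 112\right) - 16 = -115 - 16 = -131$)
$T \left(1 + \left(6 - 2\right)\right) \left(-5\right) = - 131 \left(1 + \left(6 - 2\right)\right) \left(-5\right) = - 131 \left(1 + 4\right) \left(-5\right) = - 131 \cdot 5 \left(-5\right) = \left(-131\right) \left(-25\right) = 3275$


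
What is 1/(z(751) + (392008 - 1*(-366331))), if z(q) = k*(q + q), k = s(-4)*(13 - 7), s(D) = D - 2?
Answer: 1/704267 ≈ 1.4199e-6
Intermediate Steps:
s(D) = -2 + D
k = -36 (k = (-2 - 4)*(13 - 7) = -6*6 = -36)
z(q) = -72*q (z(q) = -36*(q + q) = -72*q)
1/(z(751) + (392008 - 1*(-366331))) = 1/(-72*751 + (392008 - 1*(-366331))) = 1/(-54072 + (392008 + 366331)) = 1/(-54072 + 758339) = 1/704267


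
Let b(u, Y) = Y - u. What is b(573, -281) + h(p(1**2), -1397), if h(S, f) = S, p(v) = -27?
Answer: -881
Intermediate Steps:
b(573, -281) + h(p(1**2), -1397) = (-281 - 1*573) - 27 = (-281 - 573) - 27 = -854 - 27 = -881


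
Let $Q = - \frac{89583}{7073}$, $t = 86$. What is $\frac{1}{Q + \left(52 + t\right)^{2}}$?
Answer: $\frac{7073}{134608629} \approx 5.2545 \cdot 10^{-5}$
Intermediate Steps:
$Q = - \frac{89583}{7073}$ ($Q = \left(-89583\right) \frac{1}{7073} = - \frac{89583}{7073} \approx -12.665$)
$\frac{1}{Q + \left(52 + t\right)^{2}} = \frac{1}{- \frac{89583}{7073} + \left(52 + 86\right)^{2}} = \frac{1}{- \frac{89583}{7073} + 138^{2}} = \frac{1}{- \frac{89583}{7073} + 19044} = \frac{1}{\frac{134608629}{7073}} = \frac{7073}{134608629}$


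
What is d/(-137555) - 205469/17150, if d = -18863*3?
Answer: -5458557389/471813650 ≈ -11.569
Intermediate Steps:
d = -56589
d/(-137555) - 205469/17150 = -56589/(-137555) - 205469/17150 = -56589*(-1/137555) - 205469*1/17150 = 56589/137555 - 205469/17150 = -5458557389/471813650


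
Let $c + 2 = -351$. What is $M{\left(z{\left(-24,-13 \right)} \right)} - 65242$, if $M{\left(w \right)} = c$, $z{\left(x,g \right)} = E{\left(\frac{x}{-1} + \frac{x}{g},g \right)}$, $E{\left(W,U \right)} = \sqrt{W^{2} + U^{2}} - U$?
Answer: $-65595$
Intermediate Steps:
$c = -353$ ($c = -2 - 351 = -353$)
$E{\left(W,U \right)} = \sqrt{U^{2} + W^{2}} - U$
$z{\left(x,g \right)} = \sqrt{g^{2} + \left(- x + \frac{x}{g}\right)^{2}} - g$ ($z{\left(x,g \right)} = \sqrt{g^{2} + \left(\frac{x}{-1} + \frac{x}{g}\right)^{2}} - g = \sqrt{g^{2} + \left(x \left(-1\right) + \frac{x}{g}\right)^{2}} - g = \sqrt{g^{2} + \left(- x + \frac{x}{g}\right)^{2}} - g$)
$M{\left(w \right)} = -353$
$M{\left(z{\left(-24,-13 \right)} \right)} - 65242 = -353 - 65242 = -65595$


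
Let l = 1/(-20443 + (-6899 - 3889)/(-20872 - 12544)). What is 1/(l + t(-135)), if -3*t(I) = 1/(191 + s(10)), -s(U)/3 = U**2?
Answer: 55844446875/168046367 ≈ 332.32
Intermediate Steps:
s(U) = -3*U**2
t(I) = 1/327 (t(I) = -1/(3*(191 - 3*10**2)) = -1/(3*(191 - 3*100)) = -1/(3*(191 - 300)) = -1/3/(-109) = -1/3*(-1/109) = 1/327)
l = -8354/170778125 (l = 1/(-20443 - 10788/(-33416)) = 1/(-20443 - 10788*(-1/33416)) = 1/(-20443 + 2697/8354) = 1/(-170778125/8354) = -8354/170778125 ≈ -4.8917e-5)
1/(l + t(-135)) = 1/(-8354/170778125 + 1/327) = 1/(168046367/55844446875) = 55844446875/168046367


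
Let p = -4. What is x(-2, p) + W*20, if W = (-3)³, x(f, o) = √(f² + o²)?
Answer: -540 + 2*√5 ≈ -535.53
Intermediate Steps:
W = -27
x(-2, p) + W*20 = √((-2)² + (-4)²) - 27*20 = √(4 + 16) - 540 = √20 - 540 = 2*√5 - 540 = -540 + 2*√5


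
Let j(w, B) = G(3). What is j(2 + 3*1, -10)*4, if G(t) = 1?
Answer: 4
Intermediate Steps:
j(w, B) = 1
j(2 + 3*1, -10)*4 = 1*4 = 4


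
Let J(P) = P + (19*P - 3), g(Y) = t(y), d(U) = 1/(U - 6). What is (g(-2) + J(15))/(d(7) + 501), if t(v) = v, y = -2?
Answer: 295/502 ≈ 0.58765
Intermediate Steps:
d(U) = 1/(-6 + U)
g(Y) = -2
J(P) = -3 + 20*P (J(P) = P + (-3 + 19*P) = -3 + 20*P)
(g(-2) + J(15))/(d(7) + 501) = (-2 + (-3 + 20*15))/(1/(-6 + 7) + 501) = (-2 + (-3 + 300))/(1/1 + 501) = (-2 + 297)/(1 + 501) = 295/502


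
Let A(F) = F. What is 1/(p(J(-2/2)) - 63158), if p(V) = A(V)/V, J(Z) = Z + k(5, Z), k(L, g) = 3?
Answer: -1/63157 ≈ -1.5834e-5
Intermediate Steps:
J(Z) = 3 + Z (J(Z) = Z + 3 = 3 + Z)
p(V) = 1 (p(V) = V/V = 1)
1/(p(J(-2/2)) - 63158) = 1/(1 - 63158) = 1/(-63157) = -1/63157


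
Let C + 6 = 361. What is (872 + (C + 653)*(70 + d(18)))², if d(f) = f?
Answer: 8023859776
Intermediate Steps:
C = 355 (C = -6 + 361 = 355)
(872 + (C + 653)*(70 + d(18)))² = (872 + (355 + 653)*(70 + 18))² = (872 + 1008*88)² = (872 + 88704)² = 89576² = 8023859776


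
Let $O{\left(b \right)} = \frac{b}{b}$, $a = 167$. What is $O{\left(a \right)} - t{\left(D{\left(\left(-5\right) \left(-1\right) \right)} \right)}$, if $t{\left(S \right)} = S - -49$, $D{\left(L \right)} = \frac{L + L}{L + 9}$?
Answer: $- \frac{341}{7} \approx -48.714$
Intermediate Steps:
$D{\left(L \right)} = \frac{2 L}{9 + L}$
$O{\left(b \right)} = 1$
$t{\left(S \right)} = 49 + S$ ($t{\left(S \right)} = S + 49 = 49 + S$)
$O{\left(a \right)} - t{\left(D{\left(\left(-5\right) \left(-1\right) \right)} \right)} = 1 - \left(49 + \frac{2 \left(\left(-5\right) \left(-1\right)\right)}{9 - -5}\right) = 1 - \left(49 + 2 \cdot 5 \frac{1}{9 + 5}\right) = 1 - \left(49 + 2 \cdot 5 \cdot \frac{1}{14}\right) = 1 - \left(49 + \frac{5}{7}\right) = 1 - \frac{348}{7} = - \frac{341}{7}$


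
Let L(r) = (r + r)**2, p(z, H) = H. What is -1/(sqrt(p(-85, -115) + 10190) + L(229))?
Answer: -209764/44000925621 + 5*sqrt(403)/44000925621 ≈ -4.7650e-6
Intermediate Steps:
L(r) = 4*r**2 (L(r) = (2*r)**2 = 4*r**2)
-1/(sqrt(p(-85, -115) + 10190) + L(229)) = -1/(sqrt(-115 + 10190) + 4*229**2) = -1/(sqrt(10075) + 4*52441) = -1/(5*sqrt(403) + 209764) = -1/(209764 + 5*sqrt(403))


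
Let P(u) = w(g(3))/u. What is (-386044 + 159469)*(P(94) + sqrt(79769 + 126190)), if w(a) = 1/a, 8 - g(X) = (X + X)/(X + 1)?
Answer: -226575/611 - 226575*sqrt(205959) ≈ -1.0283e+8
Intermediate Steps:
g(X) = 8 - 2*X/(1 + X) (g(X) = 8 - (X + X)/(X + 1) = 8 - 2*X/(1 + X))
P(u) = 2/(13*u) (P(u) = 1/(((2*(4 + 3*3)/(1 + 3)))*u) = 1/(((2*(4 + 9)/4))*u) = 1/(((2*(1/4)*13))*u) = 1/((13/2)*u) = 2/(13*u))
(-386044 + 159469)*(P(94) + sqrt(79769 + 126190)) = (-386044 + 159469)*((2/13)/94 + sqrt(79769 + 126190)) = -226575*((2/13)*(1/94) + sqrt(205959)) = -226575*(1/611 + sqrt(205959)) = -226575/611 - 226575*sqrt(205959)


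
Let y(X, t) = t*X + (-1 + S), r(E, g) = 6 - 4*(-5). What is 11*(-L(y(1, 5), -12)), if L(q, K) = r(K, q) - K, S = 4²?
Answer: -418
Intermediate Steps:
S = 16
r(E, g) = 26 (r(E, g) = 6 + 20 = 26)
y(X, t) = 15 + X*t (y(X, t) = t*X + (-1 + 16) = X*t + 15 = 15 + X*t)
L(q, K) = 26 - K
11*(-L(y(1, 5), -12)) = 11*(-(26 - 1*(-12))) = 11*(-(26 + 12)) = 11*(-1*38) = 11*(-38) = -418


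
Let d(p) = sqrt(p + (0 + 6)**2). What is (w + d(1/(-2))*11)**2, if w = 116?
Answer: 35503/2 + 1276*sqrt(142) ≈ 32957.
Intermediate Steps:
d(p) = sqrt(36 + p) (d(p) = sqrt(p + 6**2) = sqrt(p + 36) = sqrt(36 + p))
(w + d(1/(-2))*11)**2 = (116 + sqrt(36 + 1/(-2))*11)**2 = (116 + sqrt(36 - 1/2)*11)**2 = (116 + sqrt(71/2)*11)**2 = (116 + (sqrt(142)/2)*11)**2 = (116 + 11*sqrt(142)/2)**2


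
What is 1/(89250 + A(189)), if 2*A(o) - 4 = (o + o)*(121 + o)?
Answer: 1/147842 ≈ 6.7640e-6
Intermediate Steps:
A(o) = 2 + o*(121 + o) (A(o) = 2 + ((o + o)*(121 + o))/2 = 2 + ((2*o)*(121 + o))/2 = 2 + (2*o*(121 + o))/2 = 2 + o*(121 + o))
1/(89250 + A(189)) = 1/(89250 + (2 + 189**2 + 121*189)) = 1/(89250 + (2 + 35721 + 22869)) = 1/(89250 + 58592) = 1/147842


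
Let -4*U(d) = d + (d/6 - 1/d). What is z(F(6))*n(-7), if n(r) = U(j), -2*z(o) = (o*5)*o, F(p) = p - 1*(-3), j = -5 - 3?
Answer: -29835/64 ≈ -466.17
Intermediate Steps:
j = -8
F(p) = 3 + p (F(p) = p + 3 = 3 + p)
U(d) = -7*d/24 + 1/(4*d) (U(d) = -(d + (d/6 - 1/d))/4 = -(d + (-1/d + d/6))/4 = -(-1/d + 7*d/6)/4 = -7*d/24 + 1/(4*d))
z(o) = -5*o**2/2 (z(o) = -o*5*o/2 = -5*o*o/2 = -5*o**2/2)
n(r) = 221/96 (n(r) = (1/24)*(6 - 7*(-8)**2)/(-8) = (1/24)*(-1/8)*(6 - 7*64) = (1/24)*(-1/8)*(6 - 448) = (1/24)*(-1/8)*(-442) = 221/96)
z(F(6))*n(-7) = -5*(3 + 6)**2/2*(221/96) = -5/2*9**2*(221/96) = -5/2*81*(221/96) = -405/2*221/96 = -29835/64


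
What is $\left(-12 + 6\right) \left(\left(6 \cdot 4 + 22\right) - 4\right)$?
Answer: $-252$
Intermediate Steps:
$\left(-12 + 6\right) \left(\left(6 \cdot 4 + 22\right) - 4\right) = - 6 \left(\left(24 + 22\right) - 4\right) = - 6 \left(46 - 4\right) = \left(-6\right) 42 = -252$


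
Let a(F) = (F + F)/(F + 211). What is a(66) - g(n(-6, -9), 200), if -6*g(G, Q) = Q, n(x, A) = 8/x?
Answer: 28096/831 ≈ 33.810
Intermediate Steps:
g(G, Q) = -Q/6
a(F) = 2*F/(211 + F) (a(F) = (2*F)/(211 + F) = 2*F/(211 + F))
a(66) - g(n(-6, -9), 200) = 2*66/(211 + 66) - (-1)*200/6 = 2*66/277 - 1*(-100/3) = 2*66*(1/277) + 100/3 = 132/277 + 100/3 = 28096/831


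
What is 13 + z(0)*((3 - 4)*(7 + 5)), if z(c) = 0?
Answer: 13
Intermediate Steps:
13 + z(0)*((3 - 4)*(7 + 5)) = 13 + 0*((3 - 4)*(7 + 5)) = 13 + 0*(-1*12) = 13 + 0*(-12) = 13 + 0 = 13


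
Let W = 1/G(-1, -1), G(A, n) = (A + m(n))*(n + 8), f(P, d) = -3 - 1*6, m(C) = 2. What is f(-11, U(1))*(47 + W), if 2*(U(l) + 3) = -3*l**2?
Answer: -2970/7 ≈ -424.29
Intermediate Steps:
U(l) = -3 - 3*l**2/2 (U(l) = -3 + (-3*l**2)/2 = -3 - 3*l**2/2)
f(P, d) = -9 (f(P, d) = -3 - 6 = -9)
G(A, n) = (2 + A)*(8 + n) (G(A, n) = (A + 2)*(n + 8) = (2 + A)*(8 + n))
W = 1/7 (W = 1/(16 + 2*(-1) + 8*(-1) - 1*(-1)) = 1/(16 - 2 - 8 + 1) = 1/7 ≈ 0.14286)
f(-11, U(1))*(47 + W) = -9*(47 + 1/7) = -9*330/7 = -2970/7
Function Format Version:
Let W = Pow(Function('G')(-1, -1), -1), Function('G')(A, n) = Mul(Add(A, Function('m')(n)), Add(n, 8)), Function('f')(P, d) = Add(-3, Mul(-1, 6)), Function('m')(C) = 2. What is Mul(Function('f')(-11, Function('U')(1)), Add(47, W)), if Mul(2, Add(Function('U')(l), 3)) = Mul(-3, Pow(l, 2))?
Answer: Rational(-2970, 7) ≈ -424.29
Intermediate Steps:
Function('U')(l) = Add(-3, Mul(Rational(-3, 2), Pow(l, 2))) (Function('U')(l) = Add(-3, Mul(Rational(1, 2), Mul(-3, Pow(l, 2)))) = Add(-3, Mul(Rational(-3, 2), Pow(l, 2))))
Function('f')(P, d) = -9 (Function('f')(P, d) = Add(-3, -6) = -9)
Function('G')(A, n) = Mul(Add(2, A), Add(8, n)) (Function('G')(A, n) = Mul(Add(A, 2), Add(n, 8)) = Mul(Add(2, A), Add(8, n)))
W = Rational(1, 7) (W = Pow(Add(16, Mul(2, -1), Mul(8, -1), Mul(-1, -1)), -1) = Pow(Add(16, -2, -8, 1), -1) = Pow(7, -1) = Rational(1, 7) ≈ 0.14286)
Mul(Function('f')(-11, Function('U')(1)), Add(47, W)) = Mul(-9, Add(47, Rational(1, 7))) = Mul(-9, Rational(330, 7)) = Rational(-2970, 7)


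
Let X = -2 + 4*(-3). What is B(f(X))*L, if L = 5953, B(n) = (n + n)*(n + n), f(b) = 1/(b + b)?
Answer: 5953/196 ≈ 30.372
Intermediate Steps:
X = -14 (X = -2 - 12 = -14)
f(b) = 1/(2*b)
B(n) = 4*n² (B(n) = (2*n)*(2*n) = 4*n²)
B(f(X))*L = (4*((½)/(-14))²)*5953 = (4*((½)*(-1/14))²)*5953 = (4*(-1/28)²)*5953 = (4*(1/784))*5953 = (1/196)*5953 = 5953/196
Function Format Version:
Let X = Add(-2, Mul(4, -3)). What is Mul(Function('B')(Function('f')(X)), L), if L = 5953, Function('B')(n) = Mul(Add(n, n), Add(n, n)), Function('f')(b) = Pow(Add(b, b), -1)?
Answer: Rational(5953, 196) ≈ 30.372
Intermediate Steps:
X = -14 (X = Add(-2, -12) = -14)
Function('f')(b) = Mul(Rational(1, 2), Pow(b, -1)) (Function('f')(b) = Pow(Mul(2, b), -1) = Mul(Rational(1, 2), Pow(b, -1)))
Function('B')(n) = Mul(4, Pow(n, 2)) (Function('B')(n) = Mul(Mul(2, n), Mul(2, n)) = Mul(4, Pow(n, 2)))
Mul(Function('B')(Function('f')(X)), L) = Mul(Mul(4, Pow(Mul(Rational(1, 2), Pow(-14, -1)), 2)), 5953) = Mul(Mul(4, Pow(Mul(Rational(1, 2), Rational(-1, 14)), 2)), 5953) = Mul(Mul(4, Pow(Rational(-1, 28), 2)), 5953) = Mul(Mul(4, Rational(1, 784)), 5953) = Mul(Rational(1, 196), 5953) = Rational(5953, 196)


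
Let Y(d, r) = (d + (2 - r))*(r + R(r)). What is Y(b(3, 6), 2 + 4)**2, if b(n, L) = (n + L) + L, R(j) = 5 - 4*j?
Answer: 20449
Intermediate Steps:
b(n, L) = n + 2*L (b(n, L) = (L + n) + L = n + 2*L)
Y(d, r) = (5 - 3*r)*(2 + d - r) (Y(d, r) = (d + (2 - r))*(r + (5 - 4*r)) = (2 + d - r)*(5 - 3*r) = (5 - 3*r)*(2 + d - r))
Y(b(3, 6), 2 + 4)**2 = (10 - 11*(2 + 4) + 3*(2 + 4)**2 + 5*(3 + 2*6) - 3*(3 + 2*6)*(2 + 4))**2 = (10 - 11*6 + 3*6**2 + 5*(3 + 12) - 3*(3 + 12)*6)**2 = (10 - 66 + 3*36 + 5*15 - 3*15*6)**2 = (10 - 66 + 108 + 75 - 270)**2 = (-143)**2 = 20449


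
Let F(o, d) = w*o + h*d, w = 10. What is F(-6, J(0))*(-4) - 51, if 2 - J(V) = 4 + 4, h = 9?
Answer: 405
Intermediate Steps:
J(V) = -6 (J(V) = 2 - (4 + 4) = 2 - 1*8 = 2 - 8 = -6)
F(o, d) = 9*d + 10*o (F(o, d) = 10*o + 9*d = 9*d + 10*o)
F(-6, J(0))*(-4) - 51 = (9*(-6) + 10*(-6))*(-4) - 51 = (-54 - 60)*(-4) - 51 = -114*(-4) - 51 = 456 - 51 = 405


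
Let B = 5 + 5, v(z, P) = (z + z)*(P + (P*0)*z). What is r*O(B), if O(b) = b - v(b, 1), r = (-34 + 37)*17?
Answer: -510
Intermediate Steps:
v(z, P) = 2*P*z (v(z, P) = (2*z)*(P + 0*z) = (2*z)*(P + 0) = (2*z)*P = 2*P*z)
B = 10
r = 51 (r = 3*17 = 51)
O(b) = -b (O(b) = b - 2*b = -b)
r*O(B) = 51*(-1*10) = 51*(-10) = -510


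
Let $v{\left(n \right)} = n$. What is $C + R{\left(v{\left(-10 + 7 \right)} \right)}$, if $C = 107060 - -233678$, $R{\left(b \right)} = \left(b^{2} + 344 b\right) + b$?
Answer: $339712$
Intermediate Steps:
$R{\left(b \right)} = b^{2} + 345 b$
$C = 340738$ ($C = 107060 + 233678 = 340738$)
$C + R{\left(v{\left(-10 + 7 \right)} \right)} = 340738 + \left(-10 + 7\right) \left(345 + \left(-10 + 7\right)\right) = 340738 - 3 \left(345 - 3\right) = 340738 - 1026 = 339712$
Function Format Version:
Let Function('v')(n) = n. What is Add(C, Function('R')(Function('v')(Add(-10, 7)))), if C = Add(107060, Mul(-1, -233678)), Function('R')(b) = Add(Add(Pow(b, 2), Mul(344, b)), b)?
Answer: 339712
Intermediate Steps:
Function('R')(b) = Add(Pow(b, 2), Mul(345, b))
C = 340738 (C = Add(107060, 233678) = 340738)
Add(C, Function('R')(Function('v')(Add(-10, 7)))) = Add(340738, Mul(Add(-10, 7), Add(345, Add(-10, 7)))) = Add(340738, Mul(-3, Add(345, -3))) = Add(340738, Mul(-3, 342)) = Add(340738, -1026) = 339712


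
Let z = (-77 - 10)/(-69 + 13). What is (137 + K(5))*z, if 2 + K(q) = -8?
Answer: 11049/56 ≈ 197.30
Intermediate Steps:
z = 87/56 (z = -87/(-56) = -87*(-1/56) = 87/56 ≈ 1.5536)
K(q) = -10 (K(q) = -2 - 8 = -10)
(137 + K(5))*z = (137 - 10)*(87/56) = 127*(87/56) = 11049/56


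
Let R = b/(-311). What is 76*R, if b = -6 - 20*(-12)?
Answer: -17784/311 ≈ -57.183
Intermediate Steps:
b = 234 (b = -6 + 240 = 234)
R = -234/311 (R = 234/(-311) = 234*(-1/311) = -234/311 ≈ -0.75241)
76*R = 76*(-234/311) = -17784/311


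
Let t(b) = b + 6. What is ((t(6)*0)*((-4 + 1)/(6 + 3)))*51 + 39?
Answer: 39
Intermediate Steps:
t(b) = 6 + b
((t(6)*0)*((-4 + 1)/(6 + 3)))*51 + 39 = (((6 + 6)*0)*((-4 + 1)/(6 + 3)))*51 + 39 = ((12*0)*(-3/9))*51 + 39 = (0*(-3*1/9))*51 + 39 = (0*(-1/3))*51 + 39 = 0*51 + 39 = 0 + 39 = 39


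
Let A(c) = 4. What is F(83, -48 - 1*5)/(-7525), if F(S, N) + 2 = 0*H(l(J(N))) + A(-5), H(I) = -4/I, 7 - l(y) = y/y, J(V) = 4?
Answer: -2/7525 ≈ -0.00026578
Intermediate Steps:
l(y) = 6 (l(y) = 7 - y/y = 7 - 1*1 = 7 - 1 = 6)
F(S, N) = 2 (F(S, N) = -2 + (0*(-4/6) + 4) = -2 + (0*(-4*1/6) + 4) = -2 + (0*(-2/3) + 4) = -2 + (0 + 4) = -2 + 4 = 2)
F(83, -48 - 1*5)/(-7525) = 2/(-7525) = 2*(-1/7525) = -2/7525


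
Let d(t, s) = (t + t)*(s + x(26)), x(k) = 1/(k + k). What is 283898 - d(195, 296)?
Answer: 336901/2 ≈ 1.6845e+5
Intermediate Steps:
x(k) = 1/(2*k)
d(t, s) = 2*t*(1/52 + s) (d(t, s) = (t + t)*(s + (½)/26) = (2*t)*(s + (½)*(1/26)) = (2*t)*(s + 1/52) = (2*t)*(1/52 + s) = 2*t*(1/52 + s))
283898 - d(195, 296) = 283898 - 195*(1 + 52*296)/26 = 283898 - 195*(1 + 15392)/26 = 283898 - 195*15393/26 = 283898 - 1*230895/2 = 283898 - 230895/2 = 336901/2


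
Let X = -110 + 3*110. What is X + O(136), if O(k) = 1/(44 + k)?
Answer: 39601/180 ≈ 220.01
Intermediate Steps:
X = 220 (X = -110 + 330 = 220)
X + O(136) = 220 + 1/(44 + 136) = 220 + 1/180 = 39601/180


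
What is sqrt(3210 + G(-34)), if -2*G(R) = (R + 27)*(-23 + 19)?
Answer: 2*sqrt(799) ≈ 56.533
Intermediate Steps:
G(R) = 54 + 2*R (G(R) = -(R + 27)*(-23 + 19)/2 = -(27 + R)*(-4)/2 = -(-108 - 4*R)/2 = 54 + 2*R)
sqrt(3210 + G(-34)) = sqrt(3210 + (54 + 2*(-34))) = sqrt(3210 + (54 - 68)) = sqrt(3210 - 14) = sqrt(3196) = 2*sqrt(799)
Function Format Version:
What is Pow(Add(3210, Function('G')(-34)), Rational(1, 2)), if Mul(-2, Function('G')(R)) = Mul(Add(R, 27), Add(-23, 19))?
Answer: Mul(2, Pow(799, Rational(1, 2))) ≈ 56.533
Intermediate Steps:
Function('G')(R) = Add(54, Mul(2, R)) (Function('G')(R) = Mul(Rational(-1, 2), Mul(Add(R, 27), Add(-23, 19))) = Mul(Rational(-1, 2), Mul(Add(27, R), -4)) = Mul(Rational(-1, 2), Add(-108, Mul(-4, R))) = Add(54, Mul(2, R)))
Pow(Add(3210, Function('G')(-34)), Rational(1, 2)) = Pow(Add(3210, Add(54, Mul(2, -34))), Rational(1, 2)) = Pow(Add(3210, Add(54, -68)), Rational(1, 2)) = Pow(Add(3210, -14), Rational(1, 2)) = Pow(3196, Rational(1, 2)) = Mul(2, Pow(799, Rational(1, 2)))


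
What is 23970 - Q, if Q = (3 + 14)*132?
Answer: 21726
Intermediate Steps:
Q = 2244 (Q = 17*132 = 2244)
23970 - Q = 23970 - 1*2244 = 23970 - 2244 = 21726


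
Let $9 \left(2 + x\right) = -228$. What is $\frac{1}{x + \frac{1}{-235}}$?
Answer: $- \frac{705}{19273} \approx -0.03658$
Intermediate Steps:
$x = - \frac{82}{3}$ ($x = -2 + \frac{1}{9} \left(-228\right) = -2 - \frac{76}{3} = - \frac{82}{3} \approx -27.333$)
$\frac{1}{x + \frac{1}{-235}} = \frac{1}{- \frac{82}{3} + \frac{1}{-235}} = \frac{1}{- \frac{82}{3} - \frac{1}{235}} = \frac{1}{- \frac{19273}{705}} = - \frac{705}{19273}$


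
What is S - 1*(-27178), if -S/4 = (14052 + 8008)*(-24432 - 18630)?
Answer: 3799818058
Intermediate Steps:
S = 3799790880 (S = -4*(14052 + 8008)*(-24432 - 18630) = -88240*(-43062) = -4*(-949947720) = 3799790880)
S - 1*(-27178) = 3799790880 - 1*(-27178) = 3799790880 + 27178 = 3799818058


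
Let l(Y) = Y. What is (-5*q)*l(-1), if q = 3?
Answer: 15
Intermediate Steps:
(-5*q)*l(-1) = -5*3*(-1) = -15*(-1) = 15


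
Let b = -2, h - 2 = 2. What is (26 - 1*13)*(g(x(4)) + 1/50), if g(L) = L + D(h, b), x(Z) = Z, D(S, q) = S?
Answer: 5213/50 ≈ 104.26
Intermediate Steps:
h = 4 (h = 2 + 2 = 4)
g(L) = 4 + L (g(L) = L + 4 = 4 + L)
(26 - 1*13)*(g(x(4)) + 1/50) = (26 - 1*13)*((4 + 4) + 1/50) = (26 - 13)*(8 + 1/50) = 13*(401/50) = 5213/50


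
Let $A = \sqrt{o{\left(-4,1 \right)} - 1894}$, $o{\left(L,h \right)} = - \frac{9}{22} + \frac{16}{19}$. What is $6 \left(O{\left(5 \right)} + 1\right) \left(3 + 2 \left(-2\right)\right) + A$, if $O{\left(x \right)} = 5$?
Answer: $-36 + \frac{i \sqrt{330851598}}{418} \approx -36.0 + 43.515 i$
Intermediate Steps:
$o{\left(L,h \right)} = \frac{181}{418}$ ($o{\left(L,h \right)} = \left(-9\right) \frac{1}{22} + 16 \cdot \frac{1}{19} = - \frac{9}{22} + \frac{16}{19} = \frac{181}{418}$)
$A = \frac{i \sqrt{330851598}}{418}$ ($A = \sqrt{\frac{181}{418} - 1894} = \sqrt{- \frac{791511}{418}} = \frac{i \sqrt{330851598}}{418} \approx 43.515 i$)
$6 \left(O{\left(5 \right)} + 1\right) \left(3 + 2 \left(-2\right)\right) + A = 6 \left(5 + 1\right) \left(3 + 2 \left(-2\right)\right) + \frac{i \sqrt{330851598}}{418} = 6 \cdot 6 \left(3 - 4\right) + \frac{i \sqrt{330851598}}{418} = 36 \left(-1\right) + \frac{i \sqrt{330851598}}{418} = -36 + \frac{i \sqrt{330851598}}{418}$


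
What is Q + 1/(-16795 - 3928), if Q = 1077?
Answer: 22318670/20723 ≈ 1077.0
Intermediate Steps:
Q + 1/(-16795 - 3928) = 1077 + 1/(-16795 - 3928) = 1077 + 1/(-20723) = 1077 - 1/20723 = 22318670/20723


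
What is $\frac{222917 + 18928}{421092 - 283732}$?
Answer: $\frac{48369}{27472} \approx 1.7607$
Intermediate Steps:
$\frac{222917 + 18928}{421092 - 283732} = \frac{241845}{137360} = 241845 \cdot \frac{1}{137360} = \frac{48369}{27472}$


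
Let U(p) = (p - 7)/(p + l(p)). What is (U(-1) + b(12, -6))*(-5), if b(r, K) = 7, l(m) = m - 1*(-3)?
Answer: 5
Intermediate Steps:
l(m) = 3 + m (l(m) = m + 3 = 3 + m)
U(p) = (-7 + p)/(3 + 2*p) (U(p) = (p - 7)/(p + (3 + p)) = (-7 + p)/(3 + 2*p))
(U(-1) + b(12, -6))*(-5) = ((-7 - 1)/(3 + 2*(-1)) + 7)*(-5) = (-8/(3 - 2) + 7)*(-5) = (-8/1 + 7)*(-5) = (1*(-8) + 7)*(-5) = (-8 + 7)*(-5) = -1*(-5) = 5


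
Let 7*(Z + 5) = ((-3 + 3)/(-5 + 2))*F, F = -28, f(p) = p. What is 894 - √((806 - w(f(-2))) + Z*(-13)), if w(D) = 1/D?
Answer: 894 - √3486/2 ≈ 864.48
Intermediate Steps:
Z = -5 (Z = -5 + (((-3 + 3)/(-5 + 2))*(-28))/7 = -5 + ((0/(-3))*(-28))/7 = -5 + ((0*(-⅓))*(-28))/7 = -5 + (0*(-28))/7 = -5 + (⅐)*0 = -5 + 0 = -5)
894 - √((806 - w(f(-2))) + Z*(-13)) = 894 - √((806 - 1/(-2)) - 5*(-13)) = 894 - √((806 - 1*(-½)) + 65) = 894 - √((806 + ½) + 65) = 894 - √(1613/2 + 65) = 894 - √(1743/2) = 894 - √3486/2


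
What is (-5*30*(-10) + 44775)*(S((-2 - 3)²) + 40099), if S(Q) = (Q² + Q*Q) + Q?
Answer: 1914581850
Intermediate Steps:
S(Q) = Q + 2*Q² (S(Q) = (Q² + Q²) + Q = 2*Q² + Q = Q + 2*Q²)
(-5*30*(-10) + 44775)*(S((-2 - 3)²) + 40099) = (-5*30*(-10) + 44775)*((-2 - 3)²*(1 + 2*(-2 - 3)²) + 40099) = (-150*(-10) + 44775)*((-5)²*(1 + 2*(-5)²) + 40099) = (1500 + 44775)*(25*(1 + 2*25) + 40099) = 46275*(25*(1 + 50) + 40099) = 46275*(25*51 + 40099) = 46275*(1275 + 40099) = 46275*41374 = 1914581850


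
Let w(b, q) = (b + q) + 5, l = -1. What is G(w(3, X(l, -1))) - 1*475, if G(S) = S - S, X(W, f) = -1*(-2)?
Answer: -475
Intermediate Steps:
X(W, f) = 2
w(b, q) = 5 + b + q
G(S) = 0
G(w(3, X(l, -1))) - 1*475 = 0 - 1*475 = 0 - 475 = -475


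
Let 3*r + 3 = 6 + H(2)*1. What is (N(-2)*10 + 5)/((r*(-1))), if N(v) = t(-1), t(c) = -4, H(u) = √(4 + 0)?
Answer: 21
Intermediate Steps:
H(u) = 2 (H(u) = √4 = 2)
N(v) = -4
r = 5/3 (r = -1 + (6 + 2*1)/3 = -1 + (6 + 2)/3 = -1 + (⅓)*8 = -1 + 8/3 = 5/3 ≈ 1.6667)
(N(-2)*10 + 5)/((r*(-1))) = (-4*10 + 5)/(((5/3)*(-1))) = (-40 + 5)/(-5/3) = -35*(-⅗) = 21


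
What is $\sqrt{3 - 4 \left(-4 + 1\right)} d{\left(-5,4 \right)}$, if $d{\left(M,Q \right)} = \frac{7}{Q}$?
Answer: $\frac{7 \sqrt{15}}{4} \approx 6.7777$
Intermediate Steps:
$\sqrt{3 - 4 \left(-4 + 1\right)} d{\left(-5,4 \right)} = \sqrt{3 - 4 \left(-4 + 1\right)} \frac{7}{4} = \sqrt{3 - -12} \cdot 7 \cdot \frac{1}{4} = \sqrt{3 + 12} \cdot \frac{7}{4} = \sqrt{15} \cdot \frac{7}{4} = \frac{7 \sqrt{15}}{4}$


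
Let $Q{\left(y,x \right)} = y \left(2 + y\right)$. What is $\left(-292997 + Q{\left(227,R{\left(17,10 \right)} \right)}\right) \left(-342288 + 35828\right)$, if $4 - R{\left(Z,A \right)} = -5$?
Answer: $73861150440$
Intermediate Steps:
$R{\left(Z,A \right)} = 9$ ($R{\left(Z,A \right)} = 4 - -5 = 4 + 5 = 9$)
$\left(-292997 + Q{\left(227,R{\left(17,10 \right)} \right)}\right) \left(-342288 + 35828\right) = \left(-292997 + 227 \left(2 + 227\right)\right) \left(-342288 + 35828\right) = \left(-292997 + 227 \cdot 229\right) \left(-306460\right) = \left(-292997 + 51983\right) \left(-306460\right) = \left(-241014\right) \left(-306460\right) = 73861150440$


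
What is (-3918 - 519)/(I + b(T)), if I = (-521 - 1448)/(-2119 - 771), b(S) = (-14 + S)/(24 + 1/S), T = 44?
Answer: -13553837010/5896033 ≈ -2298.8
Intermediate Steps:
b(S) = (-14 + S)/(24 + 1/S)
I = 1969/2890 (I = -1969/(-2890) = -1969*(-1/2890) = 1969/2890 ≈ 0.68131)
(-3918 - 519)/(I + b(T)) = (-3918 - 519)/(1969/2890 + 44*(-14 + 44)/(1 + 24*44)) = -4437/(1969/2890 + 44*30/(1 + 1056)) = -4437/(1969/2890 + 44*30/1057) = -4437/(1969/2890 + 44*(1/1057)*30) = -4437/(1969/2890 + 1320/1057) = -4437/5896033/3054730 = -4437*3054730/5896033 = -13553837010/5896033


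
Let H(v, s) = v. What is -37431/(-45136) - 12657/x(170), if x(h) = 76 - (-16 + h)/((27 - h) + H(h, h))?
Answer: -590526441/3294928 ≈ -179.22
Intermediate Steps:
x(h) = 2068/27 - h/27 (x(h) = 76 - (-16 + h)/((27 - h) + h) = 76 - (-16 + h)/27 = 76 - (-16/27 + h/27) = 76 + (16/27 - h/27) = 2068/27 - h/27)
-37431/(-45136) - 12657/x(170) = -37431/(-45136) - 12657/(2068/27 - 1/27*170) = -37431*(-1/45136) - 12657/(2068/27 - 170/27) = 37431/45136 - 12657/1898/27 = 37431/45136 - 12657*27/1898 = 37431/45136 - 341739/1898 = -590526441/3294928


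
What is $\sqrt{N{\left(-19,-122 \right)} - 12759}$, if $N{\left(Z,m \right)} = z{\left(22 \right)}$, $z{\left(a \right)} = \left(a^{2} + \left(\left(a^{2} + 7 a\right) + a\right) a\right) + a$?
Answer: $\sqrt{2267} \approx 47.613$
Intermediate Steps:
$z{\left(a \right)} = a + a^{2} + a \left(a^{2} + 8 a\right)$ ($z{\left(a \right)} = \left(a^{2} + \left(a^{2} + 8 a\right) a\right) + a = \left(a^{2} + a \left(a^{2} + 8 a\right)\right) + a = a + a^{2} + a \left(a^{2} + 8 a\right)$)
$N{\left(Z,m \right)} = 15026$ ($N{\left(Z,m \right)} = 22 \left(1 + 22^{2} + 9 \cdot 22\right) = 22 \left(1 + 484 + 198\right) = 22 \cdot 683 = 15026$)
$\sqrt{N{\left(-19,-122 \right)} - 12759} = \sqrt{15026 - 12759} = \sqrt{2267}$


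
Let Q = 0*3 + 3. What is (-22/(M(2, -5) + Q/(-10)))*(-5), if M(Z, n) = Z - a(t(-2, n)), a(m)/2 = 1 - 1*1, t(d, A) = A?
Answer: 1100/17 ≈ 64.706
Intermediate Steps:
Q = 3 (Q = 0 + 3 = 3)
a(m) = 0 (a(m) = 2*(1 - 1*1) = 2*(1 - 1) = 2*0 = 0)
M(Z, n) = Z (M(Z, n) = Z - 1*0 = Z + 0 = Z)
(-22/(M(2, -5) + Q/(-10)))*(-5) = (-22/(2 + 3/(-10)))*(-5) = (-22/(2 + 3*(-⅒)))*(-5) = (-22/(2 - 3/10))*(-5) = (-22/(17/10))*(-5) = ((10/17)*(-22))*(-5) = -220/17*(-5) = 1100/17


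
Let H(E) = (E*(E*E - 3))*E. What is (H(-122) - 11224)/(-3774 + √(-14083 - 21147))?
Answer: -417928193460/7139153 - 110738790*I*√35230/7139153 ≈ -58540.0 - 2911.4*I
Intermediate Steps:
H(E) = E²*(-3 + E²) (H(E) = (E*(E² - 3))*E = (E*(-3 + E²))*E = E²*(-3 + E²))
(H(-122) - 11224)/(-3774 + √(-14083 - 21147)) = ((-122)²*(-3 + (-122)²) - 11224)/(-3774 + √(-14083 - 21147)) = (14884*(-3 + 14884) - 11224)/(-3774 + √(-35230)) = (14884*14881 - 11224)/(-3774 + I*√35230) = (221488804 - 11224)/(-3774 + I*√35230) = 221477580/(-3774 + I*√35230)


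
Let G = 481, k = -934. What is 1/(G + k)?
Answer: -1/453 ≈ -0.0022075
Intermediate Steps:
1/(G + k) = 1/(481 - 934) = 1/(-453) = -1/453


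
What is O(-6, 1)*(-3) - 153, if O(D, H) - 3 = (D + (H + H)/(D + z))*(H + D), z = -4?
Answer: -255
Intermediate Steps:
O(D, H) = 3 + (D + H)*(D + 2*H/(-4 + D)) (O(D, H) = 3 + (D + (H + H)/(D - 4))*(H + D) = 3 + (D + (2*H)/(-4 + D))*(D + H) = 3 + (D + 2*H/(-4 + D))*(D + H) = 3 + (D + H)*(D + 2*H/(-4 + D)))
O(-6, 1)*(-3) - 153 = ((-12 + (-6)³ - 4*(-6)² + 2*1² + 3*(-6) + 1*(-6)² - 2*(-6)*1)/(-4 - 6))*(-3) - 153 = ((-12 - 216 - 4*36 + 2*1 - 18 + 1*36 + 12)/(-10))*(-3) - 153 = -(-12 - 216 - 144 + 2 - 18 + 36 + 12)/10*(-3) - 153 = -⅒*(-340)*(-3) - 153 = 34*(-3) - 153 = -102 - 153 = -255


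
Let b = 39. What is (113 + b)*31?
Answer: 4712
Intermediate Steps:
(113 + b)*31 = (113 + 39)*31 = 152*31 = 4712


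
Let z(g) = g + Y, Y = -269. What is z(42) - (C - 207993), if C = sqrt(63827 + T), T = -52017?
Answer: 207766 - sqrt(11810) ≈ 2.0766e+5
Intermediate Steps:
z(g) = -269 + g (z(g) = g - 269 = -269 + g)
C = sqrt(11810) (C = sqrt(63827 - 52017) = sqrt(11810) ≈ 108.67)
z(42) - (C - 207993) = (-269 + 42) - (sqrt(11810) - 207993) = -227 - (-207993 + sqrt(11810)) = -227 + (207993 - sqrt(11810)) = 207766 - sqrt(11810)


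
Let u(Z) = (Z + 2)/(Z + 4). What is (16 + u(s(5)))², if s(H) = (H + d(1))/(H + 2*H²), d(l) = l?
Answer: 3481956/12769 ≈ 272.69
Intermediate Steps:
s(H) = (1 + H)/(H + 2*H²) (s(H) = (H + 1)/(H + 2*H²) = (1 + H)/(H + 2*H²))
u(Z) = (2 + Z)/(4 + Z)
(16 + u(s(5)))² = (16 + (2 + (1 + 5)/(5*(1 + 2*5)))/(4 + (1 + 5)/(5*(1 + 2*5))))² = (16 + (2 + (⅕)*6/(1 + 10))/(4 + (⅕)*6/(1 + 10)))² = (16 + (2 + (⅕)*6/11)/(4 + (⅕)*6/11))² = (16 + (2 + (⅕)*(1/11)*6)/(4 + (⅕)*(1/11)*6))² = (16 + (2 + 6/55)/(4 + 6/55))² = (16 + (116/55)/(226/55))² = (16 + (55/226)*(116/55))² = (16 + 58/113)² = (1866/113)² = 3481956/12769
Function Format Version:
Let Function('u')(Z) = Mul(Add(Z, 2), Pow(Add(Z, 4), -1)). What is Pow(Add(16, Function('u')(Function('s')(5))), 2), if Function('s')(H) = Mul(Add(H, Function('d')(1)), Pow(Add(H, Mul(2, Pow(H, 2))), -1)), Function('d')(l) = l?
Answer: Rational(3481956, 12769) ≈ 272.69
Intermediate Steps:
Function('s')(H) = Mul(Pow(Add(H, Mul(2, Pow(H, 2))), -1), Add(1, H)) (Function('s')(H) = Mul(Add(H, 1), Pow(Add(H, Mul(2, Pow(H, 2))), -1)) = Mul(Add(1, H), Pow(Add(H, Mul(2, Pow(H, 2))), -1)) = Mul(Pow(Add(H, Mul(2, Pow(H, 2))), -1), Add(1, H)))
Function('u')(Z) = Mul(Pow(Add(4, Z), -1), Add(2, Z)) (Function('u')(Z) = Mul(Add(2, Z), Pow(Add(4, Z), -1)) = Mul(Pow(Add(4, Z), -1), Add(2, Z)))
Pow(Add(16, Function('u')(Function('s')(5))), 2) = Pow(Add(16, Mul(Pow(Add(4, Mul(Pow(5, -1), Pow(Add(1, Mul(2, 5)), -1), Add(1, 5))), -1), Add(2, Mul(Pow(5, -1), Pow(Add(1, Mul(2, 5)), -1), Add(1, 5))))), 2) = Pow(Add(16, Mul(Pow(Add(4, Mul(Rational(1, 5), Pow(Add(1, 10), -1), 6)), -1), Add(2, Mul(Rational(1, 5), Pow(Add(1, 10), -1), 6)))), 2) = Pow(Add(16, Mul(Pow(Add(4, Mul(Rational(1, 5), Pow(11, -1), 6)), -1), Add(2, Mul(Rational(1, 5), Pow(11, -1), 6)))), 2) = Pow(Add(16, Mul(Pow(Add(4, Mul(Rational(1, 5), Rational(1, 11), 6)), -1), Add(2, Mul(Rational(1, 5), Rational(1, 11), 6)))), 2) = Pow(Add(16, Mul(Pow(Add(4, Rational(6, 55)), -1), Add(2, Rational(6, 55)))), 2) = Pow(Add(16, Mul(Pow(Rational(226, 55), -1), Rational(116, 55))), 2) = Pow(Add(16, Mul(Rational(55, 226), Rational(116, 55))), 2) = Pow(Add(16, Rational(58, 113)), 2) = Pow(Rational(1866, 113), 2) = Rational(3481956, 12769)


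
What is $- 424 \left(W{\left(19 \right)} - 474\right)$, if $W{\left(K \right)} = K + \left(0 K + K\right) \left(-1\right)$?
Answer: $200976$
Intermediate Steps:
$W{\left(K \right)} = 0$ ($W{\left(K \right)} = K + \left(0 + K\right) \left(-1\right) = K + K \left(-1\right) = K - K = 0$)
$- 424 \left(W{\left(19 \right)} - 474\right) = - 424 \left(0 - 474\right) = \left(-424\right) \left(-474\right) = 200976$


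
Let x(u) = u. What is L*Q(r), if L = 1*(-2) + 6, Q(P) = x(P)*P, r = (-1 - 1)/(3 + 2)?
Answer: 16/25 ≈ 0.64000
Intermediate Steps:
r = -2/5 ≈ -0.40000
Q(P) = P**2 (Q(P) = P*P = P**2)
L = 4 (L = -2 + 6 = 4)
L*Q(r) = 4*(-2/5)**2 = 4*(4/25) = 16/25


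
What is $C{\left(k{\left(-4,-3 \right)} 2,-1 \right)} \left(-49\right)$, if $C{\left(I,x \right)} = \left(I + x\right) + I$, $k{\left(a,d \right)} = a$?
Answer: $833$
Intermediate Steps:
$C{\left(I,x \right)} = x + 2 I$
$C{\left(k{\left(-4,-3 \right)} 2,-1 \right)} \left(-49\right) = \left(-1 + 2 \left(\left(-4\right) 2\right)\right) \left(-49\right) = \left(-1 + 2 \left(-8\right)\right) \left(-49\right) = \left(-1 - 16\right) \left(-49\right) = \left(-17\right) \left(-49\right) = 833$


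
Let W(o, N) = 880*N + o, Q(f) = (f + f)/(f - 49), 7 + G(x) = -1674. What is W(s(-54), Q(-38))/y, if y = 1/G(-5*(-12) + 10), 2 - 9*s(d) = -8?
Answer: -337763330/261 ≈ -1.2941e+6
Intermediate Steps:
G(x) = -1681 (G(x) = -7 - 1674 = -1681)
s(d) = 10/9 (s(d) = 2/9 - 1/9*(-8) = 2/9 + 8/9 = 10/9)
Q(f) = 2*f/(-49 + f) (Q(f) = (2*f)/(-49 + f) = 2*f/(-49 + f))
W(o, N) = o + 880*N
y = -1/1681 (y = 1/(-1681) = -1/1681 ≈ -0.00059488)
W(s(-54), Q(-38))/y = (10/9 + 880*(2*(-38)/(-49 - 38)))/(-1/1681) = (10/9 + 880*(2*(-38)/(-87)))*(-1681) = (10/9 + 880*(2*(-38)*(-1/87)))*(-1681) = (10/9 + 880*(76/87))*(-1681) = (10/9 + 66880/87)*(-1681) = (200930/261)*(-1681) = -337763330/261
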